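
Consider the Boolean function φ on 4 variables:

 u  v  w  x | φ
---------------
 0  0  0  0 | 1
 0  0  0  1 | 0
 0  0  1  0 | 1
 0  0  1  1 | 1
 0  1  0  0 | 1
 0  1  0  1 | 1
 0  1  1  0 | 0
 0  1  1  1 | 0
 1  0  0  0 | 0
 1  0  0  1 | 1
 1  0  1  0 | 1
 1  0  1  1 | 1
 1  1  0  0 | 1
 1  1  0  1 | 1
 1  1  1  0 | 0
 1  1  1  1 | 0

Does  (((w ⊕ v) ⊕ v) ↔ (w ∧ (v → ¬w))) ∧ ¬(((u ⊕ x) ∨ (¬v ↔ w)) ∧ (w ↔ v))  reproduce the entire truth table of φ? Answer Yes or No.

Yes

Test each input against both φ and the formula:
  u=0, v=0, w=0, x=0: formula gives 1, φ = 1 ✓
  u=0, v=0, w=0, x=1: formula gives 0, φ = 0 ✓
  u=0, v=0, w=1, x=0: formula gives 1, φ = 1 ✓
  u=0, v=0, w=1, x=1: formula gives 1, φ = 1 ✓
  …and likewise for the remaining 12 rows.
All 16 rows match — the expression computes φ exactly.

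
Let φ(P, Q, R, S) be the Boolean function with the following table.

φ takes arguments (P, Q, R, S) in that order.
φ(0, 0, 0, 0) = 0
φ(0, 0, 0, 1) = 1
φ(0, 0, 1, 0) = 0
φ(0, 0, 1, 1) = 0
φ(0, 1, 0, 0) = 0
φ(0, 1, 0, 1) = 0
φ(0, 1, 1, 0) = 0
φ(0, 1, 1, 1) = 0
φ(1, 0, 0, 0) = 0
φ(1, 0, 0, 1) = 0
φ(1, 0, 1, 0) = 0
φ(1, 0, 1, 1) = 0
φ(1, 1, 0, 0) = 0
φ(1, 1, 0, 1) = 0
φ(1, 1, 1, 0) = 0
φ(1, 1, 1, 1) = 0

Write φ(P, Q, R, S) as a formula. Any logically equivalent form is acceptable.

φ(P, Q, R, S) = ((¬P ∧ ¬Q) ∧ ¬R) ∧ S

φ is 1 on exactly one input, (0,0,0,1), whose minterm is ¬P·¬Q·¬R·S. So φ is just that conjunction.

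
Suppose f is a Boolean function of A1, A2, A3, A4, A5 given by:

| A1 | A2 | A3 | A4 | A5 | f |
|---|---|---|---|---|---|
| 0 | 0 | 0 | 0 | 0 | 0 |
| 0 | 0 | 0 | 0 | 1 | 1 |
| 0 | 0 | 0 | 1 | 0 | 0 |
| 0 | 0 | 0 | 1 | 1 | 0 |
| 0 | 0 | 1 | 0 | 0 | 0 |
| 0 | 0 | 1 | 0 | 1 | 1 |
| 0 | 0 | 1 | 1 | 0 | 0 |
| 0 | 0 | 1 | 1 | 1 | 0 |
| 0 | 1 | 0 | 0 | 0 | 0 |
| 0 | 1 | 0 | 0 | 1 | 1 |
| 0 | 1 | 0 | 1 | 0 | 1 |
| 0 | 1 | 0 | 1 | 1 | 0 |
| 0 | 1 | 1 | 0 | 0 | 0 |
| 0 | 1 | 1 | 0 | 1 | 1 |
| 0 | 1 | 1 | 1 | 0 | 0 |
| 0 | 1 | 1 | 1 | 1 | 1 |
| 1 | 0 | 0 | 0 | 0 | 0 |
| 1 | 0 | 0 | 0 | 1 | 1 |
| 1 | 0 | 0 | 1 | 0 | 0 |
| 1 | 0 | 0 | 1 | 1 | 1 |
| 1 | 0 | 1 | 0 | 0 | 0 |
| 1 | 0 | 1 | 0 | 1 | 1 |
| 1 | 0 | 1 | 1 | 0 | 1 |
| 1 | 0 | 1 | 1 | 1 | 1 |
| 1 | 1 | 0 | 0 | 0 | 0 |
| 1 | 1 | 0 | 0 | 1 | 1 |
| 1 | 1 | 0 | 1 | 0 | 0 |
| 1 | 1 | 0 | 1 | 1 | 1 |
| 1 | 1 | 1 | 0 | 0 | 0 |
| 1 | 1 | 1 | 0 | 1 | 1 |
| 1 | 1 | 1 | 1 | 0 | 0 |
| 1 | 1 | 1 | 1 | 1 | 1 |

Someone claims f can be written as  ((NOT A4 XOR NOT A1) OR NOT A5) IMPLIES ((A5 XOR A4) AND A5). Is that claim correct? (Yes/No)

Check the formula against f row by row:
  A1=0, A2=0, A3=0, A4=0, A5=0: formula gives 0, f = 0 ✓
  A1=0, A2=0, A3=0, A4=0, A5=1: formula gives 1, f = 1 ✓
  A1=0, A2=0, A3=0, A4=1, A5=0: formula gives 0, f = 0 ✓
  A1=0, A2=0, A3=0, A4=1, A5=1: formula gives 0, f = 0 ✓
  …
  A1=0, A2=1, A3=0, A4=1, A5=0: formula gives 0, but f = 1 ✗
Since they disagree at (0,1,0,1,0), the expression is not a correct formula for f.

No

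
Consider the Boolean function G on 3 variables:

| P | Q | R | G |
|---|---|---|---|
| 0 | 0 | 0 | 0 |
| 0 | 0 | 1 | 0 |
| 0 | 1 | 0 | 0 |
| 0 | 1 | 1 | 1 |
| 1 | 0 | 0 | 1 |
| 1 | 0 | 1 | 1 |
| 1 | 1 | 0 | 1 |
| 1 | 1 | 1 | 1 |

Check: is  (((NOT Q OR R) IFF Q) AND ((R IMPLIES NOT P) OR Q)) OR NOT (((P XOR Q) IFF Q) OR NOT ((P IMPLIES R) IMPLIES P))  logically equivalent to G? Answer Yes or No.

Yes

Check the formula against G row by row:
  P=0, Q=0, R=0: formula gives 0, G = 0 ✓
  P=0, Q=0, R=1: formula gives 0, G = 0 ✓
  P=0, Q=1, R=0: formula gives 0, G = 0 ✓
  P=0, Q=1, R=1: formula gives 1, G = 1 ✓
  P=1, Q=0, R=0: formula gives 1, G = 1 ✓
  … (the remaining 3 rows also agree.)
Every row agrees, so the formula is equivalent.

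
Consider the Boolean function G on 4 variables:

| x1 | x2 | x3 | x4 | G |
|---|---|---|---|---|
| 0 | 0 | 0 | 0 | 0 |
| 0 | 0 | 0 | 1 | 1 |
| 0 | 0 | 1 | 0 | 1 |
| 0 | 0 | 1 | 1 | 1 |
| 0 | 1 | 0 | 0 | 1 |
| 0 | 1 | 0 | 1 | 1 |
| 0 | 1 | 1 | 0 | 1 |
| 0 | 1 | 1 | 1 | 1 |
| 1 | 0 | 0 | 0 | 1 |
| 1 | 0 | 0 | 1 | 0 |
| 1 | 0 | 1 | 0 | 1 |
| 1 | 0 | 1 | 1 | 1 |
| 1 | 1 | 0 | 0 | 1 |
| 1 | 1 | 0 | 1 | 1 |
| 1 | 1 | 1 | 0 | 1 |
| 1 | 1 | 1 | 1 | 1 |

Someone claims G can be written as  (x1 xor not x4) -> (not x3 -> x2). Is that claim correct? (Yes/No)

Yes

Evaluate (x1 xor not x4) -> (not x3 -> x2) on each row and compare to G:
  x1=0, x2=0, x3=0, x4=0: formula gives 0, G = 0 ✓
  x1=0, x2=0, x3=0, x4=1: formula gives 1, G = 1 ✓
  x1=0, x2=0, x3=1, x4=0: formula gives 1, G = 1 ✓
  x1=0, x2=0, x3=1, x4=1: formula gives 1, G = 1 ✓
  … (the remaining 12 rows also agree.)
Every row agrees, so the formula is equivalent.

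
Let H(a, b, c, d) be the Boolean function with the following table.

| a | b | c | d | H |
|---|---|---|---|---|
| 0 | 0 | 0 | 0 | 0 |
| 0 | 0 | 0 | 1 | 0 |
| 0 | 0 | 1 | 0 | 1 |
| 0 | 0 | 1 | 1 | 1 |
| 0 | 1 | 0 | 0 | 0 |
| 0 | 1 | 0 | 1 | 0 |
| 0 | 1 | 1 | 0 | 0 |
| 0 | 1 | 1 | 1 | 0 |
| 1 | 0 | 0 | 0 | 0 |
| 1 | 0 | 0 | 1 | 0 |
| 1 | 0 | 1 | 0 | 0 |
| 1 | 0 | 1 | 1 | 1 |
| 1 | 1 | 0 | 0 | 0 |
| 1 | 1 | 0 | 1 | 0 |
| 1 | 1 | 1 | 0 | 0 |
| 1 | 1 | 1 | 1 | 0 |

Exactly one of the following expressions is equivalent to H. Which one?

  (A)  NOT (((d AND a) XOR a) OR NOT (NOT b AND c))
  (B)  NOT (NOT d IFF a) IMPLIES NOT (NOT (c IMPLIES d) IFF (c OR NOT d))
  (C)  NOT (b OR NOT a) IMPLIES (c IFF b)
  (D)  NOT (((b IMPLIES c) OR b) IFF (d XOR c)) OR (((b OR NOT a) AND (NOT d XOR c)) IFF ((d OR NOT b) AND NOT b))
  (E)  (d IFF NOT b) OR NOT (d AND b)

(B) disagrees with H on (0,0,0,0) (formula → 1, table → 0); rule it out.
(C) disagrees with H on (0,0,0,0) (formula → 1, table → 0); rule it out.
(D) disagrees with H on (0,0,0,0) (formula → 1, table → 0); rule it out.
(E) disagrees with H on (0,0,0,0) (formula → 1, table → 0); rule it out.
That leaves (A). Evaluating it on every row reproduces the table of H exactly.

A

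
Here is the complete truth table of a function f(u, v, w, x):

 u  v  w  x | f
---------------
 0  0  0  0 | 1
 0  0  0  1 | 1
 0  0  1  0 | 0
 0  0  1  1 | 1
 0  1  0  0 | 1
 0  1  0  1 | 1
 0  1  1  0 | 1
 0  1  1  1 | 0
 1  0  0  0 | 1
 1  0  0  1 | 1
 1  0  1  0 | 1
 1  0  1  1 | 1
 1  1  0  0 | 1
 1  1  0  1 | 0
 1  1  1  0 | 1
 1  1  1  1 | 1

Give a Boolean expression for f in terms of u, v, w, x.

f is 0 on only 3 rows — (0,0,1,0), (0,1,1,1), (1,1,0,1). Writing each as a minterm (¬u·¬v·w·¬x, ¬u·v·w·x, u·v·¬w·x) and OR-ing them characterizes exactly where f=0, so f is the negation of that disjunction.

f(u, v, w, x) = (((((u' · v') · w) · x') + (((u' · v) · w) · x)) + (((u · v) · w') · x))'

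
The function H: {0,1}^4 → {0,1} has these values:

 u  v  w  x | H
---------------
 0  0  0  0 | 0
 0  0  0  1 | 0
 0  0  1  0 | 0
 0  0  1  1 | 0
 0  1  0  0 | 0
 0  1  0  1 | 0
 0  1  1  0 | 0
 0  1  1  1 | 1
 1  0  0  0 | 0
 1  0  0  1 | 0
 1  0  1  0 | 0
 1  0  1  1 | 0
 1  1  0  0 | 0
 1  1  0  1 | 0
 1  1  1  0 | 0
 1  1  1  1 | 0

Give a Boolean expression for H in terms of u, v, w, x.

H(u, v, w, x) = ((¬u ∧ v) ∧ w) ∧ x

Only row (0,1,1,1) gives 1. That row's minterm ¬u·v·w·x is H directly.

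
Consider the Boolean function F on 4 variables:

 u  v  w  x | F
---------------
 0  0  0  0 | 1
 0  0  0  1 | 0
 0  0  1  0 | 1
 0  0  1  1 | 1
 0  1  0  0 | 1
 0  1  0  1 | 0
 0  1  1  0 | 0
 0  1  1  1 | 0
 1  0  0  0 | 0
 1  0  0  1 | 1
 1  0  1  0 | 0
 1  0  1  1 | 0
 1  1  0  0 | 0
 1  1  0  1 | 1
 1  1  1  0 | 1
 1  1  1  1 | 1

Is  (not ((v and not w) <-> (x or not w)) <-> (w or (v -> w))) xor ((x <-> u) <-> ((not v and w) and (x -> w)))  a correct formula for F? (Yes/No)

Evaluate (not ((v and not w) <-> (x or not w)) <-> (w or (v -> w))) xor ((x <-> u) <-> ((not v and w) and (x -> w))) on each row and compare to F:
  u=0, v=0, w=0, x=0: formula gives 1, F = 1 ✓
  u=0, v=0, w=0, x=1: formula gives 0, F = 0 ✓
  u=0, v=0, w=1, x=0: formula gives 1, F = 1 ✓
  u=0, v=0, w=1, x=1: formula gives 1, F = 1 ✓
  …and likewise for the remaining 12 rows.
All 16 rows match — the expression computes F exactly.

Yes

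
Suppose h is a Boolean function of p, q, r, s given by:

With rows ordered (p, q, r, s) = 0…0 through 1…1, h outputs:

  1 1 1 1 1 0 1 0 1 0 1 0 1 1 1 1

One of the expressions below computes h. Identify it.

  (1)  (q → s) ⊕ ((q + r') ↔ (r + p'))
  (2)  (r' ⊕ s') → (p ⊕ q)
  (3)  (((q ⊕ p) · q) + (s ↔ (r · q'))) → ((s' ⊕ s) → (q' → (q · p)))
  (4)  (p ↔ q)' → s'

(1) disagrees with h on (0,0,0,0) (formula → 0, table → 1); rule it out.
(2) disagrees with h on (0,0,0,1) (formula → 0, table → 1); rule it out.
(3) disagrees with h on (0,0,0,0) (formula → 0, table → 1); rule it out.
(4) is the remaining candidate, and it agrees with h on all 16 inputs.

4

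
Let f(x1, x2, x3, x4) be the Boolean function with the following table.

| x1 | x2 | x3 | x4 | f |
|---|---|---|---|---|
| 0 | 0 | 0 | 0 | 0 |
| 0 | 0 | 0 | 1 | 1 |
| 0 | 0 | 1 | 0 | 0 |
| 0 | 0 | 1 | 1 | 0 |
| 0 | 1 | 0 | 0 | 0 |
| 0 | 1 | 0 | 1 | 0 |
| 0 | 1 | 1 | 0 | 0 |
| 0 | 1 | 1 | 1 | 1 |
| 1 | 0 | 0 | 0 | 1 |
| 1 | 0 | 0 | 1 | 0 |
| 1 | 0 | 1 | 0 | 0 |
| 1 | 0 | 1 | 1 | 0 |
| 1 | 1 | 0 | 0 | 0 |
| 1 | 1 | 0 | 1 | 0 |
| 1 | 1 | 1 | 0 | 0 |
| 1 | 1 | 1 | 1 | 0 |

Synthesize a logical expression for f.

f(x1, x2, x3, x4) = ((((not x1 and not x2) and not x3) and x4) or (((not x1 and x2) and x3) and x4)) or (((x1 and not x2) and not x3) and not x4)

f=1 on 3 inputs: (0,0,0,1), (0,1,1,1), (1,0,0,0). Reading each as a conjunction of literals (¬x1·¬x2·¬x3·x4, ¬x1·x2·x3·x4, x1·¬x2·¬x3·¬x4) and taking the OR gives the canonical DNF.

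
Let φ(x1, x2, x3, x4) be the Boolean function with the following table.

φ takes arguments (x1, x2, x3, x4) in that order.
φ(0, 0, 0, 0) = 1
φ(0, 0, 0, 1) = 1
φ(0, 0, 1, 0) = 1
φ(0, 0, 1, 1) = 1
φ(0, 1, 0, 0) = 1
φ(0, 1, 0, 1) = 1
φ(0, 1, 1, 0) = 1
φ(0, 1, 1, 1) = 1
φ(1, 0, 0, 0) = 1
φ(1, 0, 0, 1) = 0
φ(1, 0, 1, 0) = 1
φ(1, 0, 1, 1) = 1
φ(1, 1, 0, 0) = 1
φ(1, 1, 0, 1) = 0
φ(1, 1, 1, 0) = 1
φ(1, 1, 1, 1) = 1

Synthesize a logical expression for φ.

φ is 0 on only 2 rows — (1,0,0,1), (1,1,0,1). Writing each as a minterm (x1·¬x2·¬x3·x4, x1·x2·¬x3·x4) and OR-ing them characterizes exactly where φ=0, so φ is the negation of that disjunction.

φ(x1, x2, x3, x4) = not ((((x1 and not x2) and not x3) and x4) or (((x1 and x2) and not x3) and x4))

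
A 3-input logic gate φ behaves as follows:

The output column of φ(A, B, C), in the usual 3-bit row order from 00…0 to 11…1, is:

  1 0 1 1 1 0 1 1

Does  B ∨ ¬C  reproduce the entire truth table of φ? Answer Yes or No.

Yes

Evaluate B ∨ ¬C on each row and compare to φ:
  A=0, B=0, C=0: formula gives 1, φ = 1 ✓
  A=0, B=0, C=1: formula gives 0, φ = 0 ✓
  A=0, B=1, C=0: formula gives 1, φ = 1 ✓
  A=0, B=1, C=1: formula gives 1, φ = 1 ✓
  A=1, B=0, C=0: formula gives 1, φ = 1 ✓
  …and likewise for the remaining 3 rows.
Every row agrees, so the formula is equivalent.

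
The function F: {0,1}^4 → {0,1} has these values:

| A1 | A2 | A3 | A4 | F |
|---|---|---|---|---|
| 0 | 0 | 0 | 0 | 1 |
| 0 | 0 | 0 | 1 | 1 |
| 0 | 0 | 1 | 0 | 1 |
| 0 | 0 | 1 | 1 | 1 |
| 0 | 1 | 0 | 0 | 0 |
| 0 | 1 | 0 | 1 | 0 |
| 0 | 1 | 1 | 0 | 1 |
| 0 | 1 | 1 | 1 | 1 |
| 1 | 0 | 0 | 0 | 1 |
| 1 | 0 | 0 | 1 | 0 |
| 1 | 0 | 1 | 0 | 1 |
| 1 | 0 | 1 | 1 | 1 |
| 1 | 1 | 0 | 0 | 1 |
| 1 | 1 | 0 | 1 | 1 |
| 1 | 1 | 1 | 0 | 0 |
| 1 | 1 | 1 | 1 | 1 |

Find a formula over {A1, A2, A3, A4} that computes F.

F is 0 on only 4 rows — (0,1,0,0), (0,1,0,1), (1,0,0,1), (1,1,1,0). Writing each as a minterm (¬A1·A2·¬A3·¬A4, ¬A1·A2·¬A3·A4, A1·¬A2·¬A3·A4, A1·A2·A3·¬A4) and OR-ing them characterizes exactly where F=0, so F is the negation of that disjunction.

F(A1, A2, A3, A4) = ~((((((~A1 & A2) & ~A3) & ~A4) | (((~A1 & A2) & ~A3) & A4)) | (((A1 & ~A2) & ~A3) & A4)) | (((A1 & A2) & A3) & ~A4))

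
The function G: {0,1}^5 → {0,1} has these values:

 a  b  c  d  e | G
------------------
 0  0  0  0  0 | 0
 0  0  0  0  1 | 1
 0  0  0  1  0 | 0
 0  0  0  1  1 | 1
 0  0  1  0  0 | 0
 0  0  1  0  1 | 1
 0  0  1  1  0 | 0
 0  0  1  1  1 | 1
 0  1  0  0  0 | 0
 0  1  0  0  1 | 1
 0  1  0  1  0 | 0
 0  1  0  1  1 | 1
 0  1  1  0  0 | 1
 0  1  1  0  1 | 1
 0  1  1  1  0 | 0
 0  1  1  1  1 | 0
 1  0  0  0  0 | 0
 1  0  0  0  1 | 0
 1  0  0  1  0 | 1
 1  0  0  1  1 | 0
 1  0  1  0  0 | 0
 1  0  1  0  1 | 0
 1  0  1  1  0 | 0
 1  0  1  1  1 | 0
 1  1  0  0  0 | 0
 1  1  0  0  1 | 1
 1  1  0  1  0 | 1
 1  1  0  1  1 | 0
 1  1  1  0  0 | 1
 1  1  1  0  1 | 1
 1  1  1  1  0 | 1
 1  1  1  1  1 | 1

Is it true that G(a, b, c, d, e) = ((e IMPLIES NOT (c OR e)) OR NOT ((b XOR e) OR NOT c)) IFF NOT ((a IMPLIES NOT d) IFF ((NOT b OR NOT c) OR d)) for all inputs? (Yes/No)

Test each input against both G and the formula:
  a=0, b=0, c=0, d=0, e=0: formula gives 0, G = 0 ✓
  a=0, b=0, c=0, d=0, e=1: formula gives 1, G = 1 ✓
  a=0, b=0, c=0, d=1, e=0: formula gives 0, G = 0 ✓
  a=0, b=0, c=0, d=1, e=1: formula gives 1, G = 1 ✓
  …
  a=1, b=0, c=0, d=0, e=1: formula gives 1, but G = 0 ✗
A single disagreement suffices: at (1,0,0,0,1) they differ, so the formula does not compute G.

No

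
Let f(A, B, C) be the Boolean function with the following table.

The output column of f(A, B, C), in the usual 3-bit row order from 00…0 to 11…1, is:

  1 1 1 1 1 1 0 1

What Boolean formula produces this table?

f is 0 on exactly one input, (1,1,0), whose minterm is A·B·¬C. So f is the negation of that single conjunction.

f(A, B, C) = not ((A and B) and not C)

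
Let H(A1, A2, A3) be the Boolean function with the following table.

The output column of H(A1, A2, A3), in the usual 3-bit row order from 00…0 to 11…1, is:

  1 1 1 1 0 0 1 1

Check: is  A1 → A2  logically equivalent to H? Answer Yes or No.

Test each input against both H and the formula:
  A1=0, A2=0, A3=0: formula gives 1, H = 1 ✓
  A1=0, A2=0, A3=1: formula gives 1, H = 1 ✓
  A1=0, A2=1, A3=0: formula gives 1, H = 1 ✓
  A1=0, A2=1, A3=1: formula gives 1, H = 1 ✓
  A1=1, A2=0, A3=0: formula gives 0, H = 0 ✓
  … (the remaining 3 rows also agree.)
Every row agrees, so the formula is equivalent.

Yes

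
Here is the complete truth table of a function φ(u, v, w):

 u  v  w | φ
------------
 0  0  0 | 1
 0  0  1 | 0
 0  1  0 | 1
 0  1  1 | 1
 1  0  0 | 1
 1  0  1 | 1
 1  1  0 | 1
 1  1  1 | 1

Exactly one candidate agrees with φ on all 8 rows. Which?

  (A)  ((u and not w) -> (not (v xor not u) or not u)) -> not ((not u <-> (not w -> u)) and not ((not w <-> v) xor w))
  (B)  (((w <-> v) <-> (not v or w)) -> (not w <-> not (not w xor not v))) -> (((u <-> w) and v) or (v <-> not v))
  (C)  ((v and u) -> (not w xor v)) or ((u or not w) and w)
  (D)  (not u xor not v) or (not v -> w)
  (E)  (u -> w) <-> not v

A

(B): at (0,0,0) it gives 0, but φ = 1 — eliminated.
(C): at (0,0,1) it gives 1, but φ = 0 — eliminated.
(D): at (0,0,0) it gives 0, but φ = 1 — eliminated.
(E): at (0,0,1) it gives 1, but φ = 0 — eliminated.
Only (A) survives; checking it on all 8 rows confirms it matches φ.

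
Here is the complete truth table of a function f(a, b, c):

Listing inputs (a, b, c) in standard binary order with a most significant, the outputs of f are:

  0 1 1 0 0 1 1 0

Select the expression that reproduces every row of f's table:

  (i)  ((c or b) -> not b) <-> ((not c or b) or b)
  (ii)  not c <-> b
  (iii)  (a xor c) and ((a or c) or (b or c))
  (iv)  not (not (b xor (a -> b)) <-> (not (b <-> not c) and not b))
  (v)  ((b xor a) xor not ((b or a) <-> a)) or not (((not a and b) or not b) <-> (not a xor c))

(i) disagrees with f on (0,0,0) (formula → 1, table → 0); rule it out.
(iii) disagrees with f on (0,1,0) (formula → 0, table → 1); rule it out.
(iv) disagrees with f on (0,0,0) (formula → 1, table → 0); rule it out.
(v) disagrees with f on (0,1,0) (formula → 0, table → 1); rule it out.
That leaves (ii). Evaluating it on every row reproduces the table of f exactly.

ii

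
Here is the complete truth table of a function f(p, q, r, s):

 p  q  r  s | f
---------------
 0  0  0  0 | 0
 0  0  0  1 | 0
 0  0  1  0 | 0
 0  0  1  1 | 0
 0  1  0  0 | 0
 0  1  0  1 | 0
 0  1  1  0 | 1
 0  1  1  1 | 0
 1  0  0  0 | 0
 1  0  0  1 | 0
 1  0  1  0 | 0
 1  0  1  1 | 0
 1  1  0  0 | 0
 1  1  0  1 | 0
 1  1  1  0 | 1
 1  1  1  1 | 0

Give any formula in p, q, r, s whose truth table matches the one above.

Collect the rows where f=1 — (0,1,1,0), (1,1,1,0) — and write one minterm per row: ¬p·q·r·¬s, p·q·r·¬s. Their union (logical OR) reproduces the table exactly.

f(p, q, r, s) = (((p' · q) · r) · s') + (((p · q) · r) · s')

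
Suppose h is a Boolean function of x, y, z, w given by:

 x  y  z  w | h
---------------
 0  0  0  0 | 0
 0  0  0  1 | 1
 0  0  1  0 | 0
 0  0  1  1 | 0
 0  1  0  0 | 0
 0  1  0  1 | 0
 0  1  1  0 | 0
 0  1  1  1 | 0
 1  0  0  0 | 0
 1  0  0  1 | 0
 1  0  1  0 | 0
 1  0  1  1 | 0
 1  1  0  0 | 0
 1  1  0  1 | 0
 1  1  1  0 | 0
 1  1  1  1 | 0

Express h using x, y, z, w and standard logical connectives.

h is 1 on exactly one input, (0,0,0,1), whose minterm is ¬x·¬y·¬z·w. So h is just that conjunction.

h(x, y, z, w) = ((¬x ∧ ¬y) ∧ ¬z) ∧ w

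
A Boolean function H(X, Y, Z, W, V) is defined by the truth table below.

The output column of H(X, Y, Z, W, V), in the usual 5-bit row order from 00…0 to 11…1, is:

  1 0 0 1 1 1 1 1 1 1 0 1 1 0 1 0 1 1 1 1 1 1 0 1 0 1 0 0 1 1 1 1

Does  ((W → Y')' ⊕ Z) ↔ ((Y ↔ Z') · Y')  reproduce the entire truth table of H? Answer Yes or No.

No

Check the formula against H row by row:
  X=0, Y=0, Z=0, W=0, V=0: formula gives 1, H = 1 ✓
  X=0, Y=0, Z=0, W=0, V=1: formula gives 1, but H = 0 ✗
A single disagreement suffices: at (0,0,0,0,1) they differ, so the formula does not compute H.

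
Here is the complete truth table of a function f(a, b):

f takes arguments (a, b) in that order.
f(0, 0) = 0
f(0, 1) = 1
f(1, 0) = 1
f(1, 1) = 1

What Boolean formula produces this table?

The output is 1 whenever at least one input is 1 — the OR of all inputs.

f(a, b) = a | b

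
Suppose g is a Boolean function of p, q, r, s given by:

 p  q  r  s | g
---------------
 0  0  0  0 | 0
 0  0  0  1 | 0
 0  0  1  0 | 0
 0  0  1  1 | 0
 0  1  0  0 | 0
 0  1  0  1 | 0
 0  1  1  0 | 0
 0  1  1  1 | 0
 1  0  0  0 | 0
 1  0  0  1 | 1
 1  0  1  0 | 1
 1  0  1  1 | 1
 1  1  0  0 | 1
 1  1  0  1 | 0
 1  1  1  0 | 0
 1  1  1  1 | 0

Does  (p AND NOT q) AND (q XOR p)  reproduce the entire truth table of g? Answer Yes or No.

No

Check the formula against g row by row:
  p=0, q=0, r=0, s=0: formula gives 0, g = 0 ✓
  p=0, q=0, r=0, s=1: formula gives 0, g = 0 ✓
  p=0, q=0, r=1, s=0: formula gives 0, g = 0 ✓
  p=0, q=0, r=1, s=1: formula gives 0, g = 0 ✓
  …
  p=1, q=0, r=0, s=0: formula gives 1, but g = 0 ✗
A single disagreement suffices: at (1,0,0,0) they differ, so the formula does not compute g.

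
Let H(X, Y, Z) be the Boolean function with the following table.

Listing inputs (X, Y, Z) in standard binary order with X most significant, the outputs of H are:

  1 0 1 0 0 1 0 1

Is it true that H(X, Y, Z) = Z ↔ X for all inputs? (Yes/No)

Test each input against both H and the formula:
  X=0, Y=0, Z=0: formula gives 1, H = 1 ✓
  X=0, Y=0, Z=1: formula gives 0, H = 0 ✓
  X=0, Y=1, Z=0: formula gives 1, H = 1 ✓
  X=0, Y=1, Z=1: formula gives 0, H = 0 ✓
  X=1, Y=0, Z=0: formula gives 0, H = 0 ✓
  … (the remaining 3 rows also agree.)
All 8 rows match — the expression computes H exactly.

Yes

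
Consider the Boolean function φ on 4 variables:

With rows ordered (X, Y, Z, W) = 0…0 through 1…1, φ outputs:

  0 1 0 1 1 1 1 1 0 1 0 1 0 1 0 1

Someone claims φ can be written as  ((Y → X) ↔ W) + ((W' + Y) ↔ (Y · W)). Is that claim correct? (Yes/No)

Test each input against both φ and the formula:
  X=0, Y=0, Z=0, W=0: formula gives 0, φ = 0 ✓
  X=0, Y=0, Z=0, W=1: formula gives 1, φ = 1 ✓
  X=0, Y=0, Z=1, W=0: formula gives 0, φ = 0 ✓
  X=0, Y=0, Z=1, W=1: formula gives 1, φ = 1 ✓
  …and likewise for the remaining 12 rows.
No disagreement on any input; they are logically equivalent.

Yes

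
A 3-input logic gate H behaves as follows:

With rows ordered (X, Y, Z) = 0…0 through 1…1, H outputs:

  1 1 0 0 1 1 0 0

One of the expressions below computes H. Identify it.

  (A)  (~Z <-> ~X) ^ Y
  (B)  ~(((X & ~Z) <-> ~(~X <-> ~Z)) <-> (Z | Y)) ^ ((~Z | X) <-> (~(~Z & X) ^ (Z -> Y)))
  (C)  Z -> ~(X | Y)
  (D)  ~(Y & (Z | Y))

(A): at (0,0,1) it gives 0, but H = 1 — eliminated.
(B): at (1,0,0) it gives 0, but H = 1 — eliminated.
(C): at (0,1,0) it gives 1, but H = 0 — eliminated.
That leaves (D). Evaluating it on every row reproduces the table of H exactly.

D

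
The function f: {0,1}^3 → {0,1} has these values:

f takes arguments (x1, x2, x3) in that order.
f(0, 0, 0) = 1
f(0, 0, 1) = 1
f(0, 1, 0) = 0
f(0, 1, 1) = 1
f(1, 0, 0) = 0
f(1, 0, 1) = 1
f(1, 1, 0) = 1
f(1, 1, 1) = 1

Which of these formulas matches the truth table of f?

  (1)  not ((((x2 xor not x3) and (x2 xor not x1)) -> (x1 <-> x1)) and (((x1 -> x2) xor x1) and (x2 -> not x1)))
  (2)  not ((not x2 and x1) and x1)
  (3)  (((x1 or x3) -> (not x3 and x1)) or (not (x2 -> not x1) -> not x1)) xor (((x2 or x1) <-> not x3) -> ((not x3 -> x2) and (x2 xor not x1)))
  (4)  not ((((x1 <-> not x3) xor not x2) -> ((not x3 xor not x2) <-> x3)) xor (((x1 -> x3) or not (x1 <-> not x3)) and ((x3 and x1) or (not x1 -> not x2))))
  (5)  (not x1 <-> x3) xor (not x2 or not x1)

4

(1) disagrees with f on (0,0,0) (formula → 0, table → 1); rule it out.
(2) disagrees with f on (0,1,0) (formula → 1, table → 0); rule it out.
(3) disagrees with f on (0,0,0) (formula → 0, table → 1); rule it out.
(5) disagrees with f on (0,0,1) (formula → 0, table → 1); rule it out.
That leaves (4). Evaluating it on every row reproduces the table of f exactly.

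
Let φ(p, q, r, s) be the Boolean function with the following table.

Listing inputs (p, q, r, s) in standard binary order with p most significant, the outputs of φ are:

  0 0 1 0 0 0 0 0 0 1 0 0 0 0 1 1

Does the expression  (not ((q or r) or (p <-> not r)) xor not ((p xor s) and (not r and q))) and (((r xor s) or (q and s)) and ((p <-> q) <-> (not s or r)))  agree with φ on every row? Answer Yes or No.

Test each input against both φ and the formula:
  p=0, q=0, r=0, s=0: formula gives 0, φ = 0 ✓
  p=0, q=0, r=0, s=1: formula gives 0, φ = 0 ✓
  p=0, q=0, r=1, s=0: formula gives 1, φ = 1 ✓
  p=0, q=0, r=1, s=1: formula gives 0, φ = 0 ✓
  … (the remaining 12 rows also agree.)
Every row agrees, so the formula is equivalent.

Yes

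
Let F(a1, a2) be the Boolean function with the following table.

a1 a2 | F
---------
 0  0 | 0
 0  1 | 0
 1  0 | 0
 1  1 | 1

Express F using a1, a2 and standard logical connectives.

Only row (1,1) gives 1. That row's minterm a1·a2 is F directly.

F(a1, a2) = a1 ∧ a2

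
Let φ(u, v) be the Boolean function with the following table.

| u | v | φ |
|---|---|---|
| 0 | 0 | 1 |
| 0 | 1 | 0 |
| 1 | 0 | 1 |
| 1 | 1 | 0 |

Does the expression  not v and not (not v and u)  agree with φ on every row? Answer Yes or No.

Test each input against both φ and the formula:
  u=0, v=0: formula gives 1, φ = 1 ✓
  u=0, v=1: formula gives 0, φ = 0 ✓
  u=1, v=0: formula gives 0, but φ = 1 ✗
Row (1,0) is a counterexample, so the formula is not equivalent to φ.

No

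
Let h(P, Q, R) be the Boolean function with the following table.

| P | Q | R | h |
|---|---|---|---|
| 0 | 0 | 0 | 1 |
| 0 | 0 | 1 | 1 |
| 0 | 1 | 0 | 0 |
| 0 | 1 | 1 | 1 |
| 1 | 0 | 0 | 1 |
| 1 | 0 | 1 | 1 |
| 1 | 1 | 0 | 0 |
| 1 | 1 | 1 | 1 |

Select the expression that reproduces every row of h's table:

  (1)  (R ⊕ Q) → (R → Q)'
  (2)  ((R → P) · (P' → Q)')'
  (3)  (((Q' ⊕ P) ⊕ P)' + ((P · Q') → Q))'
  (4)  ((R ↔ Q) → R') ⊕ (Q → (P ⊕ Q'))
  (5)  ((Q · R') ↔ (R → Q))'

(2): at (0,0,0) it gives 0, but h = 1 — eliminated.
(3): at (0,0,0) it gives 0, but h = 1 — eliminated.
(4): at (0,0,0) it gives 0, but h = 1 — eliminated.
(5): at (0,0,1) it gives 0, but h = 1 — eliminated.
Only (1) survives; checking it on all 8 rows confirms it matches h.

1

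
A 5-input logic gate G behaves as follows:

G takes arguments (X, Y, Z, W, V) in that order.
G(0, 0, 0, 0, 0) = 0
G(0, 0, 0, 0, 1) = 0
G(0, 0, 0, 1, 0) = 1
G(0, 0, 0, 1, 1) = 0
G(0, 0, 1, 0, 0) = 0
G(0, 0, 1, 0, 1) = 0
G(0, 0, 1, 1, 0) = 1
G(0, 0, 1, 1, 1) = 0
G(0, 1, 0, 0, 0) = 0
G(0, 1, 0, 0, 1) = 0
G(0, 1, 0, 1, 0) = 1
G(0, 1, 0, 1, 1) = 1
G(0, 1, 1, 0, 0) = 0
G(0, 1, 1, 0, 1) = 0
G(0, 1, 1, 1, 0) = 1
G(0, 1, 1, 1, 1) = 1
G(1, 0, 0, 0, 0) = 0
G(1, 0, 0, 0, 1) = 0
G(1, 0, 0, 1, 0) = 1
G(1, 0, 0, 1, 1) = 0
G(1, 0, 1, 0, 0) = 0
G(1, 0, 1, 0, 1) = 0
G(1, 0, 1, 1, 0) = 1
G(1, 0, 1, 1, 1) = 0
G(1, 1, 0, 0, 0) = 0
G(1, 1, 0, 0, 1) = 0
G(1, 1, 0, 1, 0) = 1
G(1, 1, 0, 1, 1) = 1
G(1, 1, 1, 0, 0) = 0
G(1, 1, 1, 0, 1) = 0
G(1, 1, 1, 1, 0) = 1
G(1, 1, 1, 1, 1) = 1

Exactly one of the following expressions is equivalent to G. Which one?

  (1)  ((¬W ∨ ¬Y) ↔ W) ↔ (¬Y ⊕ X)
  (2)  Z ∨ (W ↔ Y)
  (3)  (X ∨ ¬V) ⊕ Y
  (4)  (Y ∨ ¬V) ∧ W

4

(1) fails at (0,0,0,1,1): the formula yields 1, G is 0.
(2) fails at (0,0,0,0,0): the formula yields 1, G is 0.
(3) fails at (0,0,0,0,0): the formula yields 1, G is 0.
That leaves (4). Evaluating it on every row reproduces the table of G exactly.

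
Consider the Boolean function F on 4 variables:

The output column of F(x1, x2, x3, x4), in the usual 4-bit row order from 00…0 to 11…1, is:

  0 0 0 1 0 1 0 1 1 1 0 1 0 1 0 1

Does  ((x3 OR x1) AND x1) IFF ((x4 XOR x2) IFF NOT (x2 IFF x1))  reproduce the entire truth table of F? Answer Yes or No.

Evaluate ((x3 OR x1) AND x1) IFF ((x4 XOR x2) IFF NOT (x2 IFF x1)) on each row and compare to F:
  x1=0, x2=0, x3=0, x4=0: formula gives 0, F = 0 ✓
  x1=0, x2=0, x3=0, x4=1: formula gives 1, but F = 0 ✗
Row (0,0,0,1) is a counterexample, so the formula is not equivalent to F.

No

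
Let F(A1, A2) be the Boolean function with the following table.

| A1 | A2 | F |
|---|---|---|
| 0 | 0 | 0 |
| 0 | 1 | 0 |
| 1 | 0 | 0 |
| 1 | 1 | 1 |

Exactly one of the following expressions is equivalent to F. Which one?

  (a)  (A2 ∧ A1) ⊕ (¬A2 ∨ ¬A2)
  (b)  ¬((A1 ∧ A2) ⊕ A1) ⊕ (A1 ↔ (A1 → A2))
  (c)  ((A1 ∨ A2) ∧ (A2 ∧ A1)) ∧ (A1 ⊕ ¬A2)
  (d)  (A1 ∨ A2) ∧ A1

(a) fails at (0,0): the formula yields 1, F is 0.
(b) fails at (0,0): the formula yields 1, F is 0.
(d) fails at (1,0): the formula yields 1, F is 0.
(c) is the remaining candidate, and it agrees with F on all 4 inputs.

c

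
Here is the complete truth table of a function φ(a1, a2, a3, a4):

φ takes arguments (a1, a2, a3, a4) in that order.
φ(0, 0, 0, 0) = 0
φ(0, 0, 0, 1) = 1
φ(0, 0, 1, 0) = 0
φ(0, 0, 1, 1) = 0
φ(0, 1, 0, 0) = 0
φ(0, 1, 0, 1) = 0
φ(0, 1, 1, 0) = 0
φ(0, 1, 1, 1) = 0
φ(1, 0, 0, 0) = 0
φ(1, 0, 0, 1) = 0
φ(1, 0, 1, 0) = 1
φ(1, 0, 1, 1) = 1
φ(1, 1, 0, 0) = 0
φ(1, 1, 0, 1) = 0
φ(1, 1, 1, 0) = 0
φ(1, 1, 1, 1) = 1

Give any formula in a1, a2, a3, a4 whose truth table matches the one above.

φ(a1, a2, a3, a4) = (((((NOT a1 AND NOT a2) AND NOT a3) AND a4) OR (((a1 AND NOT a2) AND a3) AND NOT a4)) OR (((a1 AND NOT a2) AND a3) AND a4)) OR (((a1 AND a2) AND a3) AND a4)

The 1-rows are (0,0,0,1), (1,0,1,0), (1,0,1,1), (1,1,1,1). Each contributes one minterm — ¬a1·¬a2·¬a3·a4; a1·¬a2·a3·¬a4; a1·¬a2·a3·a4; a1·a2·a3·a4 — and their disjunction is a sum-of-products form of φ.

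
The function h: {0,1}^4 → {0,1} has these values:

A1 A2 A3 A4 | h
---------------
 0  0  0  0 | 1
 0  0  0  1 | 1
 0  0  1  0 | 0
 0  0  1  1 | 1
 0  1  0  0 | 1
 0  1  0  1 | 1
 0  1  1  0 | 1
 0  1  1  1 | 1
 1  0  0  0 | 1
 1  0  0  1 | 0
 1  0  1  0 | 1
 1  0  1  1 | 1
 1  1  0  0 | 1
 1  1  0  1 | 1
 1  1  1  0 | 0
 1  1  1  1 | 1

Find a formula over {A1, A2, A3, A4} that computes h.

h(A1, A2, A3, A4) = ~(((((~A1 & ~A2) & A3) & ~A4) | (((A1 & ~A2) & ~A3) & A4)) | (((A1 & A2) & A3) & ~A4))

There are just 3 zero rows: (0,0,1,0), (1,0,0,1), (1,1,1,0). Their minterms are ¬A1·¬A2·A3·¬A4, A1·¬A2·¬A3·A4, A1·A2·A3·¬A4; the OR of those covers precisely the 0-outputs, and negating it yields h.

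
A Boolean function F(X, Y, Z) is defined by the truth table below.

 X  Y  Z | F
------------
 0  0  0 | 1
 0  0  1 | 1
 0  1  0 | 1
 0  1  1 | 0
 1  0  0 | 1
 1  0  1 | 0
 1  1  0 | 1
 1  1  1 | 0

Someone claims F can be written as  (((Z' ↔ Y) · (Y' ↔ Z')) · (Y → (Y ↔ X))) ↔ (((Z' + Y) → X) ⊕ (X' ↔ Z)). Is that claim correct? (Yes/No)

Check the formula against F row by row:
  X=0, Y=0, Z=0: formula gives 1, F = 1 ✓
  X=0, Y=0, Z=1: formula gives 1, F = 1 ✓
  X=0, Y=1, Z=0: formula gives 1, F = 1 ✓
  X=0, Y=1, Z=1: formula gives 0, F = 0 ✓
  X=1, Y=0, Z=0: formula gives 1, F = 1 ✓
  …and likewise for the remaining 3 rows.
All 8 rows match — the expression computes F exactly.

Yes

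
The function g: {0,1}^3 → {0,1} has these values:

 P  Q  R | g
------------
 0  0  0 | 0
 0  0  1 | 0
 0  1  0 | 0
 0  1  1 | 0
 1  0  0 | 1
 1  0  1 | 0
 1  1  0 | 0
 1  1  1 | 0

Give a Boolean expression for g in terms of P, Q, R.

Only row (1,0,0) gives 1. That row's minterm P·¬Q·¬R is g directly.

g(P, Q, R) = (P and not Q) and not R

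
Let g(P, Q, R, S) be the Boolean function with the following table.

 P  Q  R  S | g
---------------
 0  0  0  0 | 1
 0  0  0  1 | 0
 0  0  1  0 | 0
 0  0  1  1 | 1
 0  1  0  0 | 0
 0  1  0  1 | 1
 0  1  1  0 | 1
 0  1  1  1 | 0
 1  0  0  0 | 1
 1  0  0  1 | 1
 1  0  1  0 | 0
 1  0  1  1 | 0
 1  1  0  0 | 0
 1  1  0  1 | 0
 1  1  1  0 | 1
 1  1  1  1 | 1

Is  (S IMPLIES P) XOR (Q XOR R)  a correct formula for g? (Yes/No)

Check the formula against g row by row:
  P=0, Q=0, R=0, S=0: formula gives 1, g = 1 ✓
  P=0, Q=0, R=0, S=1: formula gives 0, g = 0 ✓
  P=0, Q=0, R=1, S=0: formula gives 0, g = 0 ✓
  P=0, Q=0, R=1, S=1: formula gives 1, g = 1 ✓
  … (the remaining 12 rows also agree.)
No disagreement on any input; they are logically equivalent.

Yes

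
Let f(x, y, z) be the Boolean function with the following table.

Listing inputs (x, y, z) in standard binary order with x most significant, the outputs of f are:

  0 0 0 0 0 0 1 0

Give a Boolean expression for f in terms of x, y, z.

f(x, y, z) = (x · y) · z'

Only row (1,1,0) gives 1. That row's minterm x·y·¬z is f directly.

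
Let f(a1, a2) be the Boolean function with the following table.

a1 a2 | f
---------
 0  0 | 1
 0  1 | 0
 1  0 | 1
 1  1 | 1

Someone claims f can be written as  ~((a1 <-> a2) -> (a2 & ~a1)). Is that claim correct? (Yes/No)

No

Check the formula against f row by row:
  a1=0, a2=0: formula gives 1, f = 1 ✓
  a1=0, a2=1: formula gives 0, f = 0 ✓
  a1=1, a2=0: formula gives 0, but f = 1 ✗
Since they disagree at (1,0), the expression is not a correct formula for f.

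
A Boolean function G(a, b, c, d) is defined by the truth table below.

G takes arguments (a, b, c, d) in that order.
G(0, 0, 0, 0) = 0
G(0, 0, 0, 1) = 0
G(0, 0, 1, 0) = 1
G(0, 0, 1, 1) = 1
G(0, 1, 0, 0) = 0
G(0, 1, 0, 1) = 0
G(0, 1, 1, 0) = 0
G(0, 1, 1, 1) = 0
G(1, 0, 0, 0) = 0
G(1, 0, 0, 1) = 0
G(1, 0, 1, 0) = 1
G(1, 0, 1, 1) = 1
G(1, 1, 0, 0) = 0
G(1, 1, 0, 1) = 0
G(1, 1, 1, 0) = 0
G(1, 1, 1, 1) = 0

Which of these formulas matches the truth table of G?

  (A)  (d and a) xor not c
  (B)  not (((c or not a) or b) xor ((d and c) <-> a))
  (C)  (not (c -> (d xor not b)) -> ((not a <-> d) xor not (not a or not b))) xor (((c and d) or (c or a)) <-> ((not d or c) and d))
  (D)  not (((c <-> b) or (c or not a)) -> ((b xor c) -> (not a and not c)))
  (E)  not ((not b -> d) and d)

D

(A) disagrees with G on (0,0,0,0) (formula → 1, table → 0); rule it out.
(B) disagrees with G on (0,0,0,0) (formula → 1, table → 0); rule it out.
(C) disagrees with G on (0,0,1,1) (formula → 0, table → 1); rule it out.
(E) disagrees with G on (0,0,0,0) (formula → 1, table → 0); rule it out.
That leaves (D). Evaluating it on every row reproduces the table of G exactly.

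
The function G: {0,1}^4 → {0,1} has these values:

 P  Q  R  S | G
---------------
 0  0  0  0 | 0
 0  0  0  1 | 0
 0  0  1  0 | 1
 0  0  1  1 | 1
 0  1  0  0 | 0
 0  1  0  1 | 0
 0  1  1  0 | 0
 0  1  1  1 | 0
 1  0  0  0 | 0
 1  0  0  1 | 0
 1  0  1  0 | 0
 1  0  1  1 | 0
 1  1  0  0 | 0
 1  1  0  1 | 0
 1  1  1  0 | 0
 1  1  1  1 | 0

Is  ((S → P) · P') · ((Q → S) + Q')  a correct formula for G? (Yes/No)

Evaluate ((S → P) · P') · ((Q → S) + Q') on each row and compare to G:
  P=0, Q=0, R=0, S=0: formula gives 1, but G = 0 ✗
A single disagreement suffices: at (0,0,0,0) they differ, so the formula does not compute G.

No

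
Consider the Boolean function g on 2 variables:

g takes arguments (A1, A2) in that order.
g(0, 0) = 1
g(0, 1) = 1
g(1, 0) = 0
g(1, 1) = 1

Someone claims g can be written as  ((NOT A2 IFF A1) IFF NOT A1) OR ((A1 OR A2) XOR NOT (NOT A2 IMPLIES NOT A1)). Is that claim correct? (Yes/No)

Test each input against both g and the formula:
  A1=0, A2=0: formula gives 0, but g = 1 ✗
Row (0,0) is a counterexample, so the formula is not equivalent to g.

No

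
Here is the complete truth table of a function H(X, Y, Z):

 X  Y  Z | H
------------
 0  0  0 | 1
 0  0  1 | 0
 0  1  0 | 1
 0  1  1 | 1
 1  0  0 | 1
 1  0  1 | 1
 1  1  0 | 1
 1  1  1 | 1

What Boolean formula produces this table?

H(X, Y, Z) = ¬((¬X ∧ ¬Y) ∧ Z)

H is 0 on exactly one input, (0,0,1), whose minterm is ¬X·¬Y·Z. So H is the negation of that single conjunction.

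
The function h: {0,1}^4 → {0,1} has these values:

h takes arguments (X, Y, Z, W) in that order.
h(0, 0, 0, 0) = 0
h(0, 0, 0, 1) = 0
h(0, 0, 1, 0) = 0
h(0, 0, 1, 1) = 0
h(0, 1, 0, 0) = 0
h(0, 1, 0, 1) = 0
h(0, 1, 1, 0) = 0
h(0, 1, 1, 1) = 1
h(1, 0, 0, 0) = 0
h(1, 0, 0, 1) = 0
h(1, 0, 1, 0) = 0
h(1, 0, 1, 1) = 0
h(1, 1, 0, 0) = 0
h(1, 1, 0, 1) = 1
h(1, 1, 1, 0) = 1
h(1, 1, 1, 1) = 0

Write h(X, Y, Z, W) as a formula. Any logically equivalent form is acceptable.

h=1 on 3 inputs: (0,1,1,1), (1,1,0,1), (1,1,1,0). Reading each as a conjunction of literals (¬X·Y·Z·W, X·Y·¬Z·W, X·Y·Z·¬W) and taking the OR gives the canonical DNF.

h(X, Y, Z, W) = ((((~X & Y) & Z) & W) | (((X & Y) & ~Z) & W)) | (((X & Y) & Z) & ~W)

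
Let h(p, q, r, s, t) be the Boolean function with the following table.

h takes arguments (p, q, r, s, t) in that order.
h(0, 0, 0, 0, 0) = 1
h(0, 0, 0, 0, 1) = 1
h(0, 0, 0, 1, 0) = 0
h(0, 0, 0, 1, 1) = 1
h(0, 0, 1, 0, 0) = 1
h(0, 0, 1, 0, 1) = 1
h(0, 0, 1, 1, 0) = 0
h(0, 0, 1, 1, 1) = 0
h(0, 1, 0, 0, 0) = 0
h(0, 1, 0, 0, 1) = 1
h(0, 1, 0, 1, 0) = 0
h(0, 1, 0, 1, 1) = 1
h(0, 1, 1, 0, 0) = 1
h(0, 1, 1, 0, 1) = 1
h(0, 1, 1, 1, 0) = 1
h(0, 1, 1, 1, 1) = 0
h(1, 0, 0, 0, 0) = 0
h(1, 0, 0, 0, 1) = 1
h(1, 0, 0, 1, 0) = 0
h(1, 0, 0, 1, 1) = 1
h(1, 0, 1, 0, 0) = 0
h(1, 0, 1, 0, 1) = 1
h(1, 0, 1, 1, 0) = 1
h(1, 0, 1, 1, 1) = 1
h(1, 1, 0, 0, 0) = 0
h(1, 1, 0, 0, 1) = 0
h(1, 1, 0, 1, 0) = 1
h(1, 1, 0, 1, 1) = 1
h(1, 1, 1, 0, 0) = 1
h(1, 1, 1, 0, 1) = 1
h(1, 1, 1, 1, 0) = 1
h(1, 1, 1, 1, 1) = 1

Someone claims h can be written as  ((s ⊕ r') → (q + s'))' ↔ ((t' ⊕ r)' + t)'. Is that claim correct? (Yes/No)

No

Test each input against both h and the formula:
  p=0, q=0, r=0, s=0, t=0: formula gives 0, but h = 1 ✗
A single disagreement suffices: at (0,0,0,0,0) they differ, so the formula does not compute h.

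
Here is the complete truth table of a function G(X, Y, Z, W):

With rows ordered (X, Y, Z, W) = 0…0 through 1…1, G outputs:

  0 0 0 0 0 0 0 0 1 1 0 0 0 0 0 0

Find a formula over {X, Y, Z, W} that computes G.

Collect the rows where G=1 — (1,0,0,0), (1,0,0,1) — and write one minterm per row: X·¬Y·¬Z·¬W, X·¬Y·¬Z·W. Their union (logical OR) reproduces the table exactly.

G(X, Y, Z, W) = (((X ∧ ¬Y) ∧ ¬Z) ∧ ¬W) ∨ (((X ∧ ¬Y) ∧ ¬Z) ∧ W)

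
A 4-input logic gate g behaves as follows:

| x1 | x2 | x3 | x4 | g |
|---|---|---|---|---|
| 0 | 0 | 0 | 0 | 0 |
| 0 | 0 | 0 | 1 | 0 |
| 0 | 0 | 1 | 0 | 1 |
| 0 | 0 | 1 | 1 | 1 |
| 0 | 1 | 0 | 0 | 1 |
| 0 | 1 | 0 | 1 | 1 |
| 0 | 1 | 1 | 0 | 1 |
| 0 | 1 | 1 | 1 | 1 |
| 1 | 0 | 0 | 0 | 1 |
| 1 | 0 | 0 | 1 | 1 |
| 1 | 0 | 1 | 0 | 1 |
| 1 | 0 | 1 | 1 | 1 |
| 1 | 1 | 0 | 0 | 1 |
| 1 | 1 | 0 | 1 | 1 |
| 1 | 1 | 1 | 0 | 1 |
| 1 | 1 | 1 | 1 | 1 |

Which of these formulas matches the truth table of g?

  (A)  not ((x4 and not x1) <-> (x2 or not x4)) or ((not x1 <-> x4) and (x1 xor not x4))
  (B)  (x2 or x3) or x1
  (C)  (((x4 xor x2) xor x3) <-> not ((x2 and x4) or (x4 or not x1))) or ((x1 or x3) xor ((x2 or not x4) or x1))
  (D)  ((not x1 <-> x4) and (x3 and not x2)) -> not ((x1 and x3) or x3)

(A) fails at (0,0,0,0): the formula yields 1, g is 0.
(C) fails at (0,0,0,0): the formula yields 1, g is 0.
(D) fails at (0,0,0,0): the formula yields 1, g is 0.
That leaves (B). Evaluating it on every row reproduces the table of g exactly.

B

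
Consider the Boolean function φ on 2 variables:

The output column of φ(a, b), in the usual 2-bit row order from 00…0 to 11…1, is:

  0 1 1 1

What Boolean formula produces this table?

φ(a, b) = a + b

The output is 1 whenever at least one input is 1 — the OR of all inputs.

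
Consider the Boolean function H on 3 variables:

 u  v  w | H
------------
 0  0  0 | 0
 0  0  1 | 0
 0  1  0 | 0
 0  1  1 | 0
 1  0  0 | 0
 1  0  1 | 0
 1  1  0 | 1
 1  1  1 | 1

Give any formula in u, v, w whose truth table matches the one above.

Collect the rows where H=1 — (1,1,0), (1,1,1) — and write one minterm per row: u·v·¬w, u·v·w. Their union (logical OR) reproduces the table exactly.

H(u, v, w) = ((u · v) · w') + ((u · v) · w)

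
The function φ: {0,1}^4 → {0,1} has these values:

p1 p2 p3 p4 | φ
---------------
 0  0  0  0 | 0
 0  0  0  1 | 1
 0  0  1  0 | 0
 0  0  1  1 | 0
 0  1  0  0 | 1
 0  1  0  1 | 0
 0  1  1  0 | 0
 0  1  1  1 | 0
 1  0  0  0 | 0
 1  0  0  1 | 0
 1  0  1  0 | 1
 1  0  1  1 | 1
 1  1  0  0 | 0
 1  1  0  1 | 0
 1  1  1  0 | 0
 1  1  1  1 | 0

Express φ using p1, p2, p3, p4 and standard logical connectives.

The 1-rows are (0,0,0,1), (0,1,0,0), (1,0,1,0), (1,0,1,1). Each contributes one minterm — ¬p1·¬p2·¬p3·p4; ¬p1·p2·¬p3·¬p4; p1·¬p2·p3·¬p4; p1·¬p2·p3·p4 — and their disjunction is a sum-of-products form of φ.

φ(p1, p2, p3, p4) = (((((not p1 and not p2) and not p3) and p4) or (((not p1 and p2) and not p3) and not p4)) or (((p1 and not p2) and p3) and not p4)) or (((p1 and not p2) and p3) and p4)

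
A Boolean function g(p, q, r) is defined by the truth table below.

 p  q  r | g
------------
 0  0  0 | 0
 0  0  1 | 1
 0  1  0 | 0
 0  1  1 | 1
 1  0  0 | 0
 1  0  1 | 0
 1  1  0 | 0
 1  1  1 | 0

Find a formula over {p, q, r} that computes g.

Collect the rows where g=1 — (0,0,1), (0,1,1) — and write one minterm per row: ¬p·¬q·r, ¬p·q·r. Their union (logical OR) reproduces the table exactly.

g(p, q, r) = ((NOT p AND NOT q) AND r) OR ((NOT p AND q) AND r)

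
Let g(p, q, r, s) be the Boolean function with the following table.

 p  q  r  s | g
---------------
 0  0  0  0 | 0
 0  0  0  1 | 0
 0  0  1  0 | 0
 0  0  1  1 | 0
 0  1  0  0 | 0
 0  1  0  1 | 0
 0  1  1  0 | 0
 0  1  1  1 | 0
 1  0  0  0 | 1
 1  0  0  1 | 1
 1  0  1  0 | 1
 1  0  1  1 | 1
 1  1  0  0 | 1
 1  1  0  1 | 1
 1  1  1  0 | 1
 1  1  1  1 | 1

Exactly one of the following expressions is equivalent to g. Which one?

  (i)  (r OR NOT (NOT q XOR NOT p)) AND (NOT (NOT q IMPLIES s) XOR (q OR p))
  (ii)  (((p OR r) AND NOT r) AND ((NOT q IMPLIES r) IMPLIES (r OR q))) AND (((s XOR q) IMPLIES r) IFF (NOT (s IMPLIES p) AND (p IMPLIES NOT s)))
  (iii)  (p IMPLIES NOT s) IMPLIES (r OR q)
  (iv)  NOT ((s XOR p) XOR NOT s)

(i) fails at (0,0,0,0): the formula yields 1, g is 0.
(ii) fails at (1,0,0,0): the formula yields 0, g is 1.
(iii) fails at (0,0,1,0): the formula yields 1, g is 0.
That leaves (iv). Evaluating it on every row reproduces the table of g exactly.

iv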